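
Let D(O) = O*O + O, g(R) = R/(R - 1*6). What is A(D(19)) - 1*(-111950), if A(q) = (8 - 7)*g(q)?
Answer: 20934840/187 ≈ 1.1195e+5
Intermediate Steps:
g(R) = R/(-6 + R) (g(R) = R/(R - 6) = R/(-6 + R))
D(O) = O + O**2 (D(O) = O**2 + O = O + O**2)
A(q) = q/(-6 + q) (A(q) = (8 - 7)*(q/(-6 + q)) = 1*(q/(-6 + q)) = q/(-6 + q))
A(D(19)) - 1*(-111950) = (19*(1 + 19))/(-6 + 19*(1 + 19)) - 1*(-111950) = (19*20)/(-6 + 19*20) + 111950 = 380/(-6 + 380) + 111950 = 380/374 + 111950 = 380*(1/374) + 111950 = 190/187 + 111950 = 20934840/187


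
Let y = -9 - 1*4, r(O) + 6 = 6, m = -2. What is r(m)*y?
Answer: 0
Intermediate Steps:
r(O) = 0 (r(O) = -6 + 6 = 0)
y = -13 (y = -9 - 4 = -13)
r(m)*y = 0*(-13) = 0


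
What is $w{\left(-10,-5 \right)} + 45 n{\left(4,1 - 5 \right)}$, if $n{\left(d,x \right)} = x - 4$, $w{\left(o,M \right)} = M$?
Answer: $-365$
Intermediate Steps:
$n{\left(d,x \right)} = -4 + x$ ($n{\left(d,x \right)} = x - 4 = -4 + x$)
$w{\left(-10,-5 \right)} + 45 n{\left(4,1 - 5 \right)} = -5 + 45 \left(-4 + \left(1 - 5\right)\right) = -5 + 45 \left(-4 - 4\right) = -5 + 45 \left(-8\right) = -5 - 360 = -365$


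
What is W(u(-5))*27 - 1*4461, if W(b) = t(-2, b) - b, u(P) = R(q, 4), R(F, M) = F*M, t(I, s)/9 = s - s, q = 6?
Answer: -5109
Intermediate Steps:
t(I, s) = 0 (t(I, s) = 9*(s - s) = 9*0 = 0)
u(P) = 24 (u(P) = 6*4 = 24)
W(b) = -b (W(b) = 0 - b = -b)
W(u(-5))*27 - 1*4461 = -1*24*27 - 1*4461 = -24*27 - 4461 = -648 - 4461 = -5109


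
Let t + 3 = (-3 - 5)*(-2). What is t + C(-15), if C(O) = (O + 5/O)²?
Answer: 2233/9 ≈ 248.11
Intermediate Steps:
t = 13 (t = -3 + (-3 - 5)*(-2) = -3 - 8*(-2) = -3 + 16 = 13)
t + C(-15) = 13 + (5 + (-15)²)²/(-15)² = 13 + (5 + 225)²/225 = 13 + (1/225)*230² = 13 + (1/225)*52900 = 13 + 2116/9 = 2233/9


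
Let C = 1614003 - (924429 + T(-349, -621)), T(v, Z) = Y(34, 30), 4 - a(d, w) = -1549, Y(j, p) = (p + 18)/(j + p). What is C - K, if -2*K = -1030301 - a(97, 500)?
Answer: 694585/4 ≈ 1.7365e+5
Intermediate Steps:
Y(j, p) = (18 + p)/(j + p)
a(d, w) = 1553 (a(d, w) = 4 - 1*(-1549) = 4 + 1549 = 1553)
T(v, Z) = 3/4 (T(v, Z) = (18 + 30)/(34 + 30) = 48/64 = (1/64)*48 = 3/4)
C = 2758293/4 (C = 1614003 - (924429 + 3/4) = 1614003 - 1*3697719/4 = 1614003 - 3697719/4 = 2758293/4 ≈ 6.8957e+5)
K = 515927 (K = -(-1030301 - 1*1553)/2 = -(-1030301 - 1553)/2 = -1/2*(-1031854) = 515927)
C - K = 2758293/4 - 1*515927 = 2758293/4 - 515927 = 694585/4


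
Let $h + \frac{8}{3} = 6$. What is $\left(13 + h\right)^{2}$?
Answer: $\frac{2401}{9} \approx 266.78$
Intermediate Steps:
$h = \frac{10}{3}$ ($h = - \frac{8}{3} + 6 = \frac{10}{3} \approx 3.3333$)
$\left(13 + h\right)^{2} = \left(13 + \frac{10}{3}\right)^{2} = \left(\frac{49}{3}\right)^{2} = \frac{2401}{9}$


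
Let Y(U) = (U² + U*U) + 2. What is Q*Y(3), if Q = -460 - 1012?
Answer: -29440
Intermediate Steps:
Y(U) = 2 + 2*U² (Y(U) = (U² + U²) + 2 = 2*U² + 2 = 2 + 2*U²)
Q = -1472
Q*Y(3) = -1472*(2 + 2*3²) = -1472*(2 + 2*9) = -1472*(2 + 18) = -1472*20 = -29440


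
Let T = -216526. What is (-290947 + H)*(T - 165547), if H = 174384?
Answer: 44535575099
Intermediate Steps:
(-290947 + H)*(T - 165547) = (-290947 + 174384)*(-216526 - 165547) = -116563*(-382073) = 44535575099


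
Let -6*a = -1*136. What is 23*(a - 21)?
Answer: 115/3 ≈ 38.333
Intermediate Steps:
a = 68/3 (a = -(-1)*136/6 = -1/6*(-136) = 68/3 ≈ 22.667)
23*(a - 21) = 23*(68/3 - 21) = 23*(5/3) = 115/3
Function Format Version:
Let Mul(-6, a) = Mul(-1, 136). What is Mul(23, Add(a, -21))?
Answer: Rational(115, 3) ≈ 38.333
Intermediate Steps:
a = Rational(68, 3) (a = Mul(Rational(-1, 6), Mul(-1, 136)) = Mul(Rational(-1, 6), -136) = Rational(68, 3) ≈ 22.667)
Mul(23, Add(a, -21)) = Mul(23, Add(Rational(68, 3), -21)) = Mul(23, Rational(5, 3)) = Rational(115, 3)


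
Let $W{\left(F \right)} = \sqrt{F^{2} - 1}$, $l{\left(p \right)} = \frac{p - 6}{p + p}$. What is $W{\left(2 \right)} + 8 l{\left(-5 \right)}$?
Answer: $\frac{44}{5} + \sqrt{3} \approx 10.532$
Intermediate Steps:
$l{\left(p \right)} = \frac{-6 + p}{2 p}$
$W{\left(F \right)} = \sqrt{-1 + F^{2}}$
$W{\left(2 \right)} + 8 l{\left(-5 \right)} = \sqrt{-1 + 2^{2}} + 8 \frac{-6 - 5}{2 \left(-5\right)} = \sqrt{-1 + 4} + 8 \cdot \frac{1}{2} \left(- \frac{1}{5}\right) \left(-11\right) = \sqrt{3} + 8 \cdot \frac{11}{10} = \sqrt{3} + \frac{44}{5} = \frac{44}{5} + \sqrt{3}$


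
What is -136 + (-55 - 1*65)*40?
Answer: -4936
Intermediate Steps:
-136 + (-55 - 1*65)*40 = -136 + (-55 - 65)*40 = -136 - 120*40 = -136 - 4800 = -4936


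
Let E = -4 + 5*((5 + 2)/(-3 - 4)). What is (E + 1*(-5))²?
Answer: 196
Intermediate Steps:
E = -9 (E = -4 + 5*(7/(-7)) = -4 + 5*(7*(-⅐)) = -4 + 5*(-1) = -4 - 5 = -9)
(E + 1*(-5))² = (-9 + 1*(-5))² = (-9 - 5)² = (-14)² = 196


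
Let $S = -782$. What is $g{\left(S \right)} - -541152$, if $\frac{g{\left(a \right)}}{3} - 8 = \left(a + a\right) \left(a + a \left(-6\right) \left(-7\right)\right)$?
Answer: $158314368$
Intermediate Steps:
$g{\left(a \right)} = 24 + 258 a^{2}$ ($g{\left(a \right)} = 24 + 3 \left(a + a\right) \left(a + a \left(-6\right) \left(-7\right)\right) = 24 + 3 \cdot 2 a \left(a + - 6 a \left(-7\right)\right) = 24 + 3 \cdot 2 a \left(a + 42 a\right) = 24 + 3 \cdot 2 a 43 a = 24 + 3 \cdot 86 a^{2} = 24 + 258 a^{2}$)
$g{\left(S \right)} - -541152 = \left(24 + 258 \left(-782\right)^{2}\right) - -541152 = \left(24 + 258 \cdot 611524\right) + 541152 = \left(24 + 157773192\right) + 541152 = 157773216 + 541152 = 158314368$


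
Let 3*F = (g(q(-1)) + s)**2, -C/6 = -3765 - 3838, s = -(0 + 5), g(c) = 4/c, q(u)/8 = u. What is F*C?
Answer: 919963/2 ≈ 4.5998e+5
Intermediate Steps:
q(u) = 8*u
s = -5 (s = -1*5 = -5)
C = 45618 (C = -6*(-3765 - 3838) = -6*(-7603) = 45618)
F = 121/12 (F = (4/((8*(-1))) - 5)**2/3 = (4/(-8) - 5)**2/3 = (4*(-1/8) - 5)**2/3 = (-1/2 - 5)**2/3 = (-11/2)**2/3 = (1/3)*(121/4) = 121/12 ≈ 10.083)
F*C = (121/12)*45618 = 919963/2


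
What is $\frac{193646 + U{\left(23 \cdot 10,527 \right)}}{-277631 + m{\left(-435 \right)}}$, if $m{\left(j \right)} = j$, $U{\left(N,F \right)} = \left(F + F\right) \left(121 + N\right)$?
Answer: $- \frac{281800}{139033} \approx -2.0269$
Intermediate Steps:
$U{\left(N,F \right)} = 2 F \left(121 + N\right)$
$\frac{193646 + U{\left(23 \cdot 10,527 \right)}}{-277631 + m{\left(-435 \right)}} = \frac{193646 + 2 \cdot 527 \left(121 + 23 \cdot 10\right)}{-277631 - 435} = \frac{193646 + 2 \cdot 527 \left(121 + 230\right)}{-278066} = \left(193646 + 2 \cdot 527 \cdot 351\right) \left(- \frac{1}{278066}\right) = \left(193646 + 369954\right) \left(- \frac{1}{278066}\right) = 563600 \left(- \frac{1}{278066}\right) = - \frac{281800}{139033}$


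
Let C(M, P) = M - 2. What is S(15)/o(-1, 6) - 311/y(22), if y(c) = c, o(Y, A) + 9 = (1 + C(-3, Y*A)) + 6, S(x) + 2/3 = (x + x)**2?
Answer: -65887/462 ≈ -142.61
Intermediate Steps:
C(M, P) = -2 + M
S(x) = -2/3 + 4*x**2 (S(x) = -2/3 + (x + x)**2 = -2/3 + (2*x)**2 = -2/3 + 4*x**2)
o(Y, A) = -7 (o(Y, A) = -9 + ((1 + (-2 - 3)) + 6) = -9 + ((1 - 5) + 6) = -9 + (-4 + 6) = -9 + 2 = -7)
S(15)/o(-1, 6) - 311/y(22) = (-2/3 + 4*15**2)/(-7) - 311/22 = (-2/3 + 4*225)*(-1/7) - 311*1/22 = (-2/3 + 900)*(-1/7) - 311/22 = (2698/3)*(-1/7) - 311/22 = -2698/21 - 311/22 = -65887/462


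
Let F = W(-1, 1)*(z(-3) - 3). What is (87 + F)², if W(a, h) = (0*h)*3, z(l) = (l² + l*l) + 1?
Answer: 7569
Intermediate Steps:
z(l) = 1 + 2*l² (z(l) = (l² + l²) + 1 = 2*l² + 1 = 1 + 2*l²)
W(a, h) = 0 (W(a, h) = 0*3 = 0)
F = 0 (F = 0*((1 + 2*(-3)²) - 3) = 0*((1 + 2*9) - 3) = 0*((1 + 18) - 3) = 0*(19 - 3) = 0*16 = 0)
(87 + F)² = (87 + 0)² = 87² = 7569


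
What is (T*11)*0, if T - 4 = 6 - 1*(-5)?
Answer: 0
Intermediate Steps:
T = 15 (T = 4 + (6 - 1*(-5)) = 4 + (6 + 5) = 4 + 11 = 15)
(T*11)*0 = (15*11)*0 = 165*0 = 0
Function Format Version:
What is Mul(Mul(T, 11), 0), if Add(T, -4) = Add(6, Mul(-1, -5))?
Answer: 0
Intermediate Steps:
T = 15 (T = Add(4, Add(6, Mul(-1, -5))) = Add(4, Add(6, 5)) = Add(4, 11) = 15)
Mul(Mul(T, 11), 0) = Mul(Mul(15, 11), 0) = Mul(165, 0) = 0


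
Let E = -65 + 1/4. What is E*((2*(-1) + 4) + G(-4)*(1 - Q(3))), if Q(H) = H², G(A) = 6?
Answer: 5957/2 ≈ 2978.5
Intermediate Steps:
E = -259/4 (E = -65 + ¼ = -259/4 ≈ -64.750)
E*((2*(-1) + 4) + G(-4)*(1 - Q(3))) = -259*((2*(-1) + 4) + 6*(1 - 1*3²))/4 = -259*((-2 + 4) + 6*(1 - 1*9))/4 = -259*(2 + 6*(1 - 9))/4 = -259*(2 + 6*(-8))/4 = -259*(2 - 48)/4 = -259/4*(-46) = 5957/2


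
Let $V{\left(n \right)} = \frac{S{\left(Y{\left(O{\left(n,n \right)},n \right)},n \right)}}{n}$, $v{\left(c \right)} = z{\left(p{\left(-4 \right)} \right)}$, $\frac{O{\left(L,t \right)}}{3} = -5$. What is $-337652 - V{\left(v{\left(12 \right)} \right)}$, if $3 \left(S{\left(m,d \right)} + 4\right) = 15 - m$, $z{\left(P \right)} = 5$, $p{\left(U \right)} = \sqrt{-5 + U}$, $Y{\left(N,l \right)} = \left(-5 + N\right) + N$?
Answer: $- \frac{5064818}{15} \approx -3.3765 \cdot 10^{5}$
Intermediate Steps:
$O{\left(L,t \right)} = -15$ ($O{\left(L,t \right)} = 3 \left(-5\right) = -15$)
$Y{\left(N,l \right)} = -5 + 2 N$
$v{\left(c \right)} = 5$
$S{\left(m,d \right)} = 1 - \frac{m}{3}$ ($S{\left(m,d \right)} = -4 + \frac{15 - m}{3} = -4 - \left(-5 + \frac{m}{3}\right) = 1 - \frac{m}{3}$)
$V{\left(n \right)} = \frac{38}{3 n}$ ($V{\left(n \right)} = \frac{1 - \frac{-5 + 2 \left(-15\right)}{3}}{n} = \frac{1 - \frac{-5 - 30}{3}}{n} = \frac{1 - - \frac{35}{3}}{n} = \frac{1 + \frac{35}{3}}{n} = \frac{38}{3 n}$)
$-337652 - V{\left(v{\left(12 \right)} \right)} = -337652 - \frac{38}{3 \cdot 5} = -337652 - \frac{38}{3} \cdot \frac{1}{5} = -337652 - \frac{38}{15} = - \frac{5064818}{15}$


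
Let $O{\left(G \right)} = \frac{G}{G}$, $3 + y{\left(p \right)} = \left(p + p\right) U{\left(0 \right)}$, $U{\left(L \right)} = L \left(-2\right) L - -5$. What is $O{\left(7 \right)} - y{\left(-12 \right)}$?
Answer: $124$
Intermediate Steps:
$U{\left(L \right)} = 5 - 2 L^{2}$ ($U{\left(L \right)} = - 2 L L + 5 = - 2 L^{2} + 5 = 5 - 2 L^{2}$)
$y{\left(p \right)} = -3 + 10 p$ ($y{\left(p \right)} = -3 + \left(p + p\right) \left(5 - 2 \cdot 0^{2}\right) = -3 + 2 p \left(5 - 0\right) = -3 + 2 p \left(5 + 0\right) = -3 + 2 p 5 = -3 + 10 p$)
$O{\left(G \right)} = 1$
$O{\left(7 \right)} - y{\left(-12 \right)} = 1 - \left(-3 + 10 \left(-12\right)\right) = 1 - \left(-3 - 120\right) = 1 - -123 = 1 + 123 = 124$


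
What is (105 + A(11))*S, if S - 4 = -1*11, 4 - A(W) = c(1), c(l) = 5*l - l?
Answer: -735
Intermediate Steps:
c(l) = 4*l
A(W) = 0 (A(W) = 4 - 4 = 0)
S = -7 (S = 4 - 1*11 = 4 - 11 = -7)
(105 + A(11))*S = (105 + 0)*(-7) = 105*(-7) = -735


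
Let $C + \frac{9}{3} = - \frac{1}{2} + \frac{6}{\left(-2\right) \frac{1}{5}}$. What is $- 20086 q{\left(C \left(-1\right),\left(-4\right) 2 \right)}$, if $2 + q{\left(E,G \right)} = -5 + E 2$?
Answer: $-602580$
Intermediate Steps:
$C = - \frac{37}{2}$ ($C = -3 + \left(- \frac{1}{2} + \frac{6}{\left(-2\right) \frac{1}{5}}\right) = -3 + \left(\left(-1\right) \frac{1}{2} + \frac{6}{\left(-2\right) \frac{1}{5}}\right) = -3 + \left(- \frac{1}{2} + \frac{6}{- \frac{2}{5}}\right) = -3 + \left(- \frac{1}{2} + 6 \left(- \frac{5}{2}\right)\right) = -3 - \frac{31}{2} = - \frac{37}{2} \approx -18.5$)
$q{\left(E,G \right)} = -7 + 2 E$ ($q{\left(E,G \right)} = -2 + \left(-5 + E 2\right) = -2 + \left(-5 + 2 E\right) = -7 + 2 E$)
$- 20086 q{\left(C \left(-1\right),\left(-4\right) 2 \right)} = - 20086 \left(-7 + 2 \left(\left(- \frac{37}{2}\right) \left(-1\right)\right)\right) = - 20086 \left(-7 + 2 \cdot \frac{37}{2}\right) = - 20086 \left(-7 + 37\right) = \left(-20086\right) 30 = -602580$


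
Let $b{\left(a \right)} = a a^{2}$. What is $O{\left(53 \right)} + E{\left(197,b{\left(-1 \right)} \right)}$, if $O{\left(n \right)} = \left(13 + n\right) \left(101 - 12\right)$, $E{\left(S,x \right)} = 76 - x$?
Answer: $5951$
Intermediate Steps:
$b{\left(a \right)} = a^{3}$
$O{\left(n \right)} = 1157 + 89 n$ ($O{\left(n \right)} = \left(13 + n\right) 89 = 1157 + 89 n$)
$O{\left(53 \right)} + E{\left(197,b{\left(-1 \right)} \right)} = \left(1157 + 89 \cdot 53\right) + \left(76 - \left(-1\right)^{3}\right) = \left(1157 + 4717\right) + \left(76 - -1\right) = 5874 + \left(76 + 1\right) = 5874 + 77 = 5951$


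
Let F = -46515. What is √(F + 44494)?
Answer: I*√2021 ≈ 44.956*I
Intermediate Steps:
√(F + 44494) = √(-46515 + 44494) = √(-2021) = I*√2021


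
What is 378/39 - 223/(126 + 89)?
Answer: 24191/2795 ≈ 8.6551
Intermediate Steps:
378/39 - 223/(126 + 89) = 378*(1/39) - 223/215 = 126/13 - 223*1/215 = 126/13 - 223/215 = 24191/2795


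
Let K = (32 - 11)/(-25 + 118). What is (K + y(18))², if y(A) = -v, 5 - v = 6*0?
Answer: 21904/961 ≈ 22.793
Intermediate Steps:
v = 5 (v = 5 - 6*0 = 5 - 1*0 = 5 + 0 = 5)
y(A) = -5 (y(A) = -1*5 = -5)
K = 7/31 (K = 21/93 = 21*(1/93) = 7/31 ≈ 0.22581)
(K + y(18))² = (7/31 - 5)² = (-148/31)² = 21904/961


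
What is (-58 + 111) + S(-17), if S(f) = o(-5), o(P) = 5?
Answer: 58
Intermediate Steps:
S(f) = 5
(-58 + 111) + S(-17) = (-58 + 111) + 5 = 53 + 5 = 58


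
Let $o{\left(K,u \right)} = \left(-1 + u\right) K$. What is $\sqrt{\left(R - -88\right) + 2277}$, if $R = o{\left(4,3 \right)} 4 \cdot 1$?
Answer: $\sqrt{2397} \approx 48.959$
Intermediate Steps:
$o{\left(K,u \right)} = K \left(-1 + u\right)$
$R = 32$ ($R = 4 \left(-1 + 3\right) 4 \cdot 1 = 4 \cdot 2 \cdot 4 \cdot 1 = 8 \cdot 4 \cdot 1 = 32 \cdot 1 = 32$)
$\sqrt{\left(R - -88\right) + 2277} = \sqrt{\left(32 - -88\right) + 2277} = \sqrt{\left(32 + 88\right) + 2277} = \sqrt{120 + 2277} = \sqrt{2397}$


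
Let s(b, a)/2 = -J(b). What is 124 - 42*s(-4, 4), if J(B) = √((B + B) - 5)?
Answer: 124 + 84*I*√13 ≈ 124.0 + 302.87*I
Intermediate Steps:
J(B) = √(-5 + 2*B) (J(B) = √(2*B - 5) = √(-5 + 2*B))
s(b, a) = -2*√(-5 + 2*b) (s(b, a) = 2*(-√(-5 + 2*b)) = -2*√(-5 + 2*b))
124 - 42*s(-4, 4) = 124 - (-84)*√(-5 + 2*(-4)) = 124 - (-84)*√(-5 - 8) = 124 - (-84)*√(-13) = 124 - (-84)*I*√13 = 124 + 84*I*√13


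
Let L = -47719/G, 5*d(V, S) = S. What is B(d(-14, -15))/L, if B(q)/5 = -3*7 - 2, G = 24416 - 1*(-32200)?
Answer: 930120/6817 ≈ 136.44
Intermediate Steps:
G = 56616 (G = 24416 + 32200 = 56616)
d(V, S) = S/5
B(q) = -115 (B(q) = 5*(-3*7 - 2) = 5*(-21 - 2) = 5*(-23) = -115)
L = -6817/8088 (L = -47719/56616 = -47719*1/56616 = -6817/8088 ≈ -0.84285)
B(d(-14, -15))/L = -115/(-6817/8088) = -115*(-8088/6817) = 930120/6817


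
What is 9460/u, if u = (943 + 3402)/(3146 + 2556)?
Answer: 980744/79 ≈ 12414.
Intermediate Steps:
u = 4345/5702 ≈ 0.76201
9460/u = 9460/(4345/5702) = 9460*(5702/4345) = 980744/79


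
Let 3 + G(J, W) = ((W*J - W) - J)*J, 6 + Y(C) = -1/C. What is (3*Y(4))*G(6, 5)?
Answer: -8325/4 ≈ -2081.3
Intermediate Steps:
Y(C) = -6 - 1/C
G(J, W) = -3 + J*(-J - W + J*W) (G(J, W) = -3 + ((W*J - W) - J)*J = -3 + ((J*W - W) - J)*J = -3 + ((-W + J*W) - J)*J = -3 + (-J - W + J*W)*J = -3 + J*(-J - W + J*W))
(3*Y(4))*G(6, 5) = (3*(-6 - 1/4))*(-3 - 1*6² + 5*6² - 1*6*5) = (3*(-6 - 1*¼))*(-3 - 1*36 + 5*36 - 30) = (3*(-6 - ¼))*(-3 - 36 + 180 - 30) = (3*(-25/4))*111 = -75/4*111 = -8325/4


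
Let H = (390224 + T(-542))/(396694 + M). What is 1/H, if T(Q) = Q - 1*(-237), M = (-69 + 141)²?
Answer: 401878/389919 ≈ 1.0307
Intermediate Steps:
M = 5184 (M = 72² = 5184)
T(Q) = 237 + Q (T(Q) = Q + 237 = 237 + Q)
H = 389919/401878 (H = (390224 + (237 - 542))/(396694 + 5184) = (390224 - 305)/401878 = 389919*(1/401878) = 389919/401878 ≈ 0.97024)
1/H = 1/(389919/401878) = 401878/389919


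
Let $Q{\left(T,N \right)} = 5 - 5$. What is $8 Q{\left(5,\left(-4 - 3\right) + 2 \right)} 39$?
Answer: $0$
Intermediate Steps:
$Q{\left(T,N \right)} = 0$ ($Q{\left(T,N \right)} = 5 - 5 = 0$)
$8 Q{\left(5,\left(-4 - 3\right) + 2 \right)} 39 = 8 \cdot 0 \cdot 39 = 0 \cdot 39 = 0$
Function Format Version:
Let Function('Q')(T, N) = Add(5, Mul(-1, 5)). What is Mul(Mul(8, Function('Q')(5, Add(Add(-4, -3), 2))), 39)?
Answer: 0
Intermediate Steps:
Function('Q')(T, N) = 0 (Function('Q')(T, N) = Add(5, -5) = 0)
Mul(Mul(8, Function('Q')(5, Add(Add(-4, -3), 2))), 39) = Mul(Mul(8, 0), 39) = Mul(0, 39) = 0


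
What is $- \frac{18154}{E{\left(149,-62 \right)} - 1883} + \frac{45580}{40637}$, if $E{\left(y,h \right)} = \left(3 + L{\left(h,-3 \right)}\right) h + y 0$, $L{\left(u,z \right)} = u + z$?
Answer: $- \frac{648341718}{79689157} \approx -8.1359$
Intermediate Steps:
$E{\left(y,h \right)} = h^{2}$ ($E{\left(y,h \right)} = \left(3 + \left(h - 3\right)\right) h + y 0 = \left(3 + \left(-3 + h\right)\right) h + 0 = h h + 0 = h^{2} + 0 = h^{2}$)
$- \frac{18154}{E{\left(149,-62 \right)} - 1883} + \frac{45580}{40637} = - \frac{18154}{\left(-62\right)^{2} - 1883} + \frac{45580}{40637} = - \frac{18154}{3844 - 1883} + 45580 \cdot \frac{1}{40637} = - \frac{18154}{1961} + \frac{45580}{40637} = - \frac{648341718}{79689157}$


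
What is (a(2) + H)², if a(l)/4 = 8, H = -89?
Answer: 3249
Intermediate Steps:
a(l) = 32 (a(l) = 4*8 = 32)
(a(2) + H)² = (32 - 89)² = (-57)² = 3249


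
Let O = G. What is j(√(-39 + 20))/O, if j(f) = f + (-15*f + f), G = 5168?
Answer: -13*I*√19/5168 ≈ -0.010965*I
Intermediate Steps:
j(f) = -13*f (j(f) = f - 14*f = -13*f)
O = 5168
j(√(-39 + 20))/O = -13*√(-39 + 20)/5168 = -13*I*√19*(1/5168) = -13*I*√19/5168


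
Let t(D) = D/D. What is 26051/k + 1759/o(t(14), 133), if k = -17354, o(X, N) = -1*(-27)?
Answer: 29822309/468558 ≈ 63.647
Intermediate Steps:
t(D) = 1
o(X, N) = 27
26051/k + 1759/o(t(14), 133) = 26051/(-17354) + 1759/27 = 26051*(-1/17354) + 1759*(1/27) = -26051/17354 + 1759/27 = 29822309/468558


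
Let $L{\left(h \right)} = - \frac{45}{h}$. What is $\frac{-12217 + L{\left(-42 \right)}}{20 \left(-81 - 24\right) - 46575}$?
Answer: $\frac{171023}{681450} \approx 0.25097$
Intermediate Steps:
$\frac{-12217 + L{\left(-42 \right)}}{20 \left(-81 - 24\right) - 46575} = \frac{-12217 - \frac{45}{-42}}{20 \left(-81 - 24\right) - 46575} = \frac{-12217 - - \frac{15}{14}}{20 \left(-105\right) - 46575} = \frac{-12217 + \frac{15}{14}}{-2100 - 46575} = - \frac{171023}{14 \left(-48675\right)} = \left(- \frac{171023}{14}\right) \left(- \frac{1}{48675}\right) = \frac{171023}{681450}$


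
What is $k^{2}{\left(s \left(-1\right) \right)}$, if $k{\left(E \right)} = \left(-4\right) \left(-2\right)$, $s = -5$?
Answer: $64$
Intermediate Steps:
$k{\left(E \right)} = 8$
$k^{2}{\left(s \left(-1\right) \right)} = 8^{2} = 64$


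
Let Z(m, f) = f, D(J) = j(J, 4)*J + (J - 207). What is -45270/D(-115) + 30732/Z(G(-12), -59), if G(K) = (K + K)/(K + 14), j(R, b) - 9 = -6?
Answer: -17827314/39353 ≈ -453.01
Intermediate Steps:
j(R, b) = 3 (j(R, b) = 9 - 6 = 3)
D(J) = -207 + 4*J (D(J) = 3*J + (J - 207) = 3*J + (-207 + J) = -207 + 4*J)
G(K) = 2*K/(14 + K) (G(K) = (2*K)/(14 + K) = 2*K/(14 + K))
-45270/D(-115) + 30732/Z(G(-12), -59) = -45270/(-207 + 4*(-115)) + 30732/(-59) = -45270/(-207 - 460) + 30732*(-1/59) = -45270/(-667) - 30732/59 = -45270*(-1/667) - 30732/59 = 45270/667 - 30732/59 = -17827314/39353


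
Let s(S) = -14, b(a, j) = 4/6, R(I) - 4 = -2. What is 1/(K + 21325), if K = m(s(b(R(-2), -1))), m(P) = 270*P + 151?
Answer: 1/17696 ≈ 5.6510e-5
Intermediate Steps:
R(I) = 2 (R(I) = 4 - 2 = 2)
b(a, j) = ⅔ (b(a, j) = 4*(⅙) = ⅔)
m(P) = 151 + 270*P
K = -3629 (K = 151 + 270*(-14) = 151 - 3780 = -3629)
1/(K + 21325) = 1/(-3629 + 21325) = 1/17696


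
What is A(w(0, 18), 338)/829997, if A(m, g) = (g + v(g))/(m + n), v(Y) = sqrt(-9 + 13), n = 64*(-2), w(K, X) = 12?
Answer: -85/24069913 ≈ -3.5314e-6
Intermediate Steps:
n = -128
v(Y) = 2 (v(Y) = sqrt(4) = 2)
A(m, g) = (2 + g)/(-128 + m) (A(m, g) = (g + 2)/(m - 128) = (2 + g)/(-128 + m))
A(w(0, 18), 338)/829997 = ((2 + 338)/(-128 + 12))/829997 = (340/(-116))*(1/829997) = -1/116*340*(1/829997) = -85/29*1/829997 = -85/24069913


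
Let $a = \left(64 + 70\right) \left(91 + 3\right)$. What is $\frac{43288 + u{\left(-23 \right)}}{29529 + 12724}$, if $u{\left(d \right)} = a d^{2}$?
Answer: $\frac{6706572}{42253} \approx 158.72$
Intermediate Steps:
$a = 12596$ ($a = 134 \cdot 94 = 12596$)
$u{\left(d \right)} = 12596 d^{2}$
$\frac{43288 + u{\left(-23 \right)}}{29529 + 12724} = \frac{43288 + 12596 \left(-23\right)^{2}}{29529 + 12724} = \frac{43288 + 12596 \cdot 529}{42253} = \left(43288 + 6663284\right) \frac{1}{42253} = 6706572 \cdot \frac{1}{42253} = \frac{6706572}{42253}$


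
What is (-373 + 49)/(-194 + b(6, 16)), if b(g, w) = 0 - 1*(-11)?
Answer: 108/61 ≈ 1.7705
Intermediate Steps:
b(g, w) = 11 (b(g, w) = 0 + 11 = 11)
(-373 + 49)/(-194 + b(6, 16)) = (-373 + 49)/(-194 + 11) = -324/(-183) = -324*(-1/183) = 108/61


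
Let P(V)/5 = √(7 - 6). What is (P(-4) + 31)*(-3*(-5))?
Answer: 540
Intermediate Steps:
P(V) = 5 (P(V) = 5*√(7 - 6) = 5*√1 = 5*1 = 5)
(P(-4) + 31)*(-3*(-5)) = (5 + 31)*(-3*(-5)) = 36*15 = 540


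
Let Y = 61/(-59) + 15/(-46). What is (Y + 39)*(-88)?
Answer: -4494820/1357 ≈ -3312.3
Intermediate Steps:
Y = -3691/2714 (Y = 61*(-1/59) + 15*(-1/46) = -61/59 - 15/46 = -3691/2714 ≈ -1.3600)
(Y + 39)*(-88) = (-3691/2714 + 39)*(-88) = (102155/2714)*(-88) = -4494820/1357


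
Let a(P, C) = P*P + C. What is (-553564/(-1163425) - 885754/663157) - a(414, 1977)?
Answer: -133763729240337327/771533432725 ≈ -1.7337e+5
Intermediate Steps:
a(P, C) = C + P² (a(P, C) = P² + C = C + P²)
(-553564/(-1163425) - 885754/663157) - a(414, 1977) = (-553564/(-1163425) - 885754/663157) - (1977 + 414²) = (-553564*(-1/1163425) - 885754*1/663157) - (1977 + 171396) = (553564/1163425 - 885754/663157) - 1*173373 = -663408505902/771533432725 - 173373 = -133763729240337327/771533432725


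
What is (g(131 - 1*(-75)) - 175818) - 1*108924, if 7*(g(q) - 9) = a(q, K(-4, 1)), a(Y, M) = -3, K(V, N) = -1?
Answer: -1993134/7 ≈ -2.8473e+5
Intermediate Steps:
g(q) = 60/7 (g(q) = 9 + (⅐)*(-3) = 9 - 3/7 = 60/7)
(g(131 - 1*(-75)) - 175818) - 1*108924 = (60/7 - 175818) - 1*108924 = -1230666/7 - 108924 = -1993134/7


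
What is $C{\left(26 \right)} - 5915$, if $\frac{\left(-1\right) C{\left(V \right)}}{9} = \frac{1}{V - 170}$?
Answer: $- \frac{94639}{16} \approx -5914.9$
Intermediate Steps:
$C{\left(V \right)} = - \frac{9}{-170 + V}$ ($C{\left(V \right)} = - \frac{9}{V - 170} = - \frac{9}{-170 + V}$)
$C{\left(26 \right)} - 5915 = - \frac{9}{-170 + 26} - 5915 = - \frac{9}{-144} - 5915 = \left(-9\right) \left(- \frac{1}{144}\right) - 5915 = \frac{1}{16} - 5915 = - \frac{94639}{16}$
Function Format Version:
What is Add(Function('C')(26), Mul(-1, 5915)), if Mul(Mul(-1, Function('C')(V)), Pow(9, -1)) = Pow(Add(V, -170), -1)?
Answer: Rational(-94639, 16) ≈ -5914.9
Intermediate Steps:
Function('C')(V) = Mul(-9, Pow(Add(-170, V), -1)) (Function('C')(V) = Mul(-9, Pow(Add(V, -170), -1)) = Mul(-9, Pow(Add(-170, V), -1)))
Add(Function('C')(26), Mul(-1, 5915)) = Add(Mul(-9, Pow(Add(-170, 26), -1)), Mul(-1, 5915)) = Add(Mul(-9, Pow(-144, -1)), -5915) = Add(Mul(-9, Rational(-1, 144)), -5915) = Add(Rational(1, 16), -5915) = Rational(-94639, 16)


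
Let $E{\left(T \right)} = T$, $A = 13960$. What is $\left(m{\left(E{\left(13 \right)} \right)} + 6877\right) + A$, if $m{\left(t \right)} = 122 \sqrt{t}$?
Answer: $20837 + 122 \sqrt{13} \approx 21277.0$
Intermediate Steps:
$\left(m{\left(E{\left(13 \right)} \right)} + 6877\right) + A = \left(122 \sqrt{13} + 6877\right) + 13960 = \left(6877 + 122 \sqrt{13}\right) + 13960 = 20837 + 122 \sqrt{13}$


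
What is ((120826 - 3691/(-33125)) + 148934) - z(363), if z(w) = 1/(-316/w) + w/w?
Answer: 2823715523231/10467500 ≈ 2.6976e+5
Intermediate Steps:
z(w) = 1 - w/316 (z(w) = 1*(-w/316) + 1 = -w/316 + 1 = 1 - w/316)
((120826 - 3691/(-33125)) + 148934) - z(363) = ((120826 - 3691/(-33125)) + 148934) - (1 - 1/316*363) = ((120826 - 3691*(-1/33125)) + 148934) - (1 - 363/316) = ((120826 + 3691/33125) + 148934) - 1*(-47/316) = (4002364941/33125 + 148934) + 47/316 = 8935803691/33125 + 47/316 = 2823715523231/10467500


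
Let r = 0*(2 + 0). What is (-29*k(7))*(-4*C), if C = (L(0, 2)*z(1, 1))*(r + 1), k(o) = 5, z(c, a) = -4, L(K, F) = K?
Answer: 0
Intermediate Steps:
r = 0 (r = 0*2 = 0)
C = 0 (C = (0*(-4))*(0 + 1) = 0*1 = 0)
(-29*k(7))*(-4*C) = (-29*5)*(-4*0) = -145*0 = 0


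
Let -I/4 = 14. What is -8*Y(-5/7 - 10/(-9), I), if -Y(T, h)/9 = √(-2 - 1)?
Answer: 72*I*√3 ≈ 124.71*I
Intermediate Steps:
I = -56 (I = -4*14 = -56)
Y(T, h) = -9*I*√3 (Y(T, h) = -9*√(-2 - 1) = -9*I*√3)
-8*Y(-5/7 - 10/(-9), I) = -(-72)*I*√3 = 72*I*√3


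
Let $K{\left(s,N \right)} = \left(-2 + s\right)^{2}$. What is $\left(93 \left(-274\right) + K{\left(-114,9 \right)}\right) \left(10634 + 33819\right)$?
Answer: $-534591778$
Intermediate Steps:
$\left(93 \left(-274\right) + K{\left(-114,9 \right)}\right) \left(10634 + 33819\right) = \left(93 \left(-274\right) + \left(-2 - 114\right)^{2}\right) \left(10634 + 33819\right) = \left(-25482 + \left(-116\right)^{2}\right) 44453 = \left(-25482 + 13456\right) 44453 = \left(-12026\right) 44453 = -534591778$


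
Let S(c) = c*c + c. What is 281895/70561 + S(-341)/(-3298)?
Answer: -213269195/6844417 ≈ -31.160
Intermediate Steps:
S(c) = c + c**2 (S(c) = c**2 + c = c + c**2)
281895/70561 + S(-341)/(-3298) = 281895/70561 - 341*(1 - 341)/(-3298) = 281895*(1/70561) - 341*(-340)*(-1/3298) = 281895/70561 + 115940*(-1/3298) = 281895/70561 - 3410/97 = -213269195/6844417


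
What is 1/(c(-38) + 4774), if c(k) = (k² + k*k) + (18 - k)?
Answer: 1/7718 ≈ 0.00012957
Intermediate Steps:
c(k) = 18 - k + 2*k² (c(k) = (k² + k²) + (18 - k) = 2*k² + (18 - k) = 18 - k + 2*k²)
1/(c(-38) + 4774) = 1/((18 - 1*(-38) + 2*(-38)²) + 4774) = 1/((18 + 38 + 2*1444) + 4774) = 1/((18 + 38 + 2888) + 4774) = 1/(2944 + 4774) = 1/7718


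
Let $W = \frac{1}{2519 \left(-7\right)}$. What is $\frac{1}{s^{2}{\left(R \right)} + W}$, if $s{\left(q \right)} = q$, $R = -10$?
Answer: $\frac{17633}{1763299} \approx 0.01$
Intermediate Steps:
$W = - \frac{1}{17633}$ ($W = \frac{1}{-17633} = - \frac{1}{17633} \approx -5.6712 \cdot 10^{-5}$)
$\frac{1}{s^{2}{\left(R \right)} + W} = \frac{1}{\left(-10\right)^{2} - \frac{1}{17633}} = \frac{1}{100 - \frac{1}{17633}} = \frac{1}{\frac{1763299}{17633}} = \frac{17633}{1763299}$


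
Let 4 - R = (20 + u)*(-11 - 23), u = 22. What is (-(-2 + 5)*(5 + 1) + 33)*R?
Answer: 21480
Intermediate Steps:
R = 1432 (R = 4 - (20 + 22)*(-11 - 23) = 4 - 42*(-34) = 4 - 1*(-1428) = 4 + 1428 = 1432)
(-(-2 + 5)*(5 + 1) + 33)*R = (-(-2 + 5)*(5 + 1) + 33)*1432 = (-3*6 + 33)*1432 = (-1*18 + 33)*1432 = (-18 + 33)*1432 = 15*1432 = 21480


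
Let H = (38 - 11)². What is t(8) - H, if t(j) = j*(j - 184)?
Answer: -2137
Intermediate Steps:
t(j) = j*(-184 + j)
H = 729 (H = 27² = 729)
t(8) - H = 8*(-184 + 8) - 1*729 = 8*(-176) - 729 = -1408 - 729 = -2137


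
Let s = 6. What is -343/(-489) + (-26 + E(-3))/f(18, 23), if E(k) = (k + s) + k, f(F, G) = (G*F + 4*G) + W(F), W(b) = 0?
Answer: 80422/123717 ≈ 0.65005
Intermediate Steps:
f(F, G) = 4*G + F*G (f(F, G) = (G*F + 4*G) + 0 = (F*G + 4*G) + 0 = (4*G + F*G) + 0 = 4*G + F*G)
E(k) = 6 + 2*k (E(k) = (k + 6) + k = (6 + k) + k = 6 + 2*k)
-343/(-489) + (-26 + E(-3))/f(18, 23) = -343/(-489) + (-26 + (6 + 2*(-3)))/((23*(4 + 18))) = -343*(-1/489) + (-26 + (6 - 6))/((23*22)) = 343/489 + (-26 + 0)/506 = 343/489 - 26*1/506 = 343/489 - 13/253 = 80422/123717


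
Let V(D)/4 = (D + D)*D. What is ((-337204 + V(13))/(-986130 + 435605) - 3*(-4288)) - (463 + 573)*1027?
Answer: -578660895848/550525 ≈ -1.0511e+6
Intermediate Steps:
V(D) = 8*D**2 (V(D) = 4*((D + D)*D) = 4*((2*D)*D) = 4*(2*D**2) = 8*D**2)
((-337204 + V(13))/(-986130 + 435605) - 3*(-4288)) - (463 + 573)*1027 = ((-337204 + 8*13**2)/(-986130 + 435605) - 3*(-4288)) - (463 + 573)*1027 = ((-337204 + 8*169)/(-550525) - 1*(-12864)) - 1036*1027 = ((-337204 + 1352)*(-1/550525) + 12864) - 1*1063972 = (-335852*(-1/550525) + 12864) - 1063972 = (335852/550525 + 12864) - 1063972 = 7082289452/550525 - 1063972 = -578660895848/550525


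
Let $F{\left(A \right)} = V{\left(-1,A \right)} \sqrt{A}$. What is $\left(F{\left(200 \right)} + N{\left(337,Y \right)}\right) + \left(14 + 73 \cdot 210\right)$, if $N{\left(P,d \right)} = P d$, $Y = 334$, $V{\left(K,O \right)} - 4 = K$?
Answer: $127902 + 30 \sqrt{2} \approx 1.2794 \cdot 10^{5}$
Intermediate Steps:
$V{\left(K,O \right)} = 4 + K$
$F{\left(A \right)} = 3 \sqrt{A}$ ($F{\left(A \right)} = \left(4 - 1\right) \sqrt{A} = 3 \sqrt{A}$)
$\left(F{\left(200 \right)} + N{\left(337,Y \right)}\right) + \left(14 + 73 \cdot 210\right) = \left(3 \sqrt{200} + 337 \cdot 334\right) + \left(14 + 73 \cdot 210\right) = \left(3 \cdot 10 \sqrt{2} + 112558\right) + \left(14 + 15330\right) = \left(30 \sqrt{2} + 112558\right) + 15344 = \left(112558 + 30 \sqrt{2}\right) + 15344 = 127902 + 30 \sqrt{2}$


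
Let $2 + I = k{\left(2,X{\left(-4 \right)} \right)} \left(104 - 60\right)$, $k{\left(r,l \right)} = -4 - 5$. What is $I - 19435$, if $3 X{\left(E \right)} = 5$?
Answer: $-19833$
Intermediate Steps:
$X{\left(E \right)} = \frac{5}{3}$ ($X{\left(E \right)} = \frac{1}{3} \cdot 5 = \frac{5}{3}$)
$k{\left(r,l \right)} = -9$ ($k{\left(r,l \right)} = -4 - 5 = -9$)
$I = -398$ ($I = -2 - 9 \left(104 - 60\right) = -2 - 396 = -398$)
$I - 19435 = -398 - 19435 = -19833$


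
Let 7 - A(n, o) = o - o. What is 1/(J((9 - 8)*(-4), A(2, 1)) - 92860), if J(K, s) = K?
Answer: -1/92864 ≈ -1.0768e-5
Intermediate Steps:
A(n, o) = 7 (A(n, o) = 7 - (o - o) = 7 - 1*0 = 7 + 0 = 7)
1/(J((9 - 8)*(-4), A(2, 1)) - 92860) = 1/((9 - 8)*(-4) - 92860) = 1/(1*(-4) - 92860) = 1/(-4 - 92860) = 1/(-92864) = -1/92864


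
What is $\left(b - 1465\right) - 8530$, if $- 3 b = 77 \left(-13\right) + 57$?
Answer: $- \frac{29041}{3} \approx -9680.3$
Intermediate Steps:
$b = \frac{944}{3}$ ($b = - \frac{77 \left(-13\right) + 57}{3} = - \frac{-1001 + 57}{3} = \left(- \frac{1}{3}\right) \left(-944\right) = \frac{944}{3} \approx 314.67$)
$\left(b - 1465\right) - 8530 = \left(\frac{944}{3} - 1465\right) - 8530 = - \frac{3451}{3} - 8530 = - \frac{29041}{3}$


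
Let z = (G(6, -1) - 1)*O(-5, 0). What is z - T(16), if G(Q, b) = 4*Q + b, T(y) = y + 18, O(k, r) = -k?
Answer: 76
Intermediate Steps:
T(y) = 18 + y
G(Q, b) = b + 4*Q
z = 110 (z = ((-1 + 4*6) - 1)*(-1*(-5)) = ((-1 + 24) - 1)*5 = (23 - 1)*5 = 22*5 = 110)
z - T(16) = 110 - (18 + 16) = 110 - 1*34 = 110 - 34 = 76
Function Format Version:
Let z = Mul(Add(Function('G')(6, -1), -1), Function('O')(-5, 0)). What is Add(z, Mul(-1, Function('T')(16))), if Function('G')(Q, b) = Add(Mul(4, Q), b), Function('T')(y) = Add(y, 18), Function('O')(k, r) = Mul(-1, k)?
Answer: 76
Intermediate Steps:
Function('T')(y) = Add(18, y)
Function('G')(Q, b) = Add(b, Mul(4, Q))
z = 110 (z = Mul(Add(Add(-1, Mul(4, 6)), -1), Mul(-1, -5)) = Mul(Add(Add(-1, 24), -1), 5) = Mul(Add(23, -1), 5) = Mul(22, 5) = 110)
Add(z, Mul(-1, Function('T')(16))) = Add(110, Mul(-1, Add(18, 16))) = Add(110, Mul(-1, 34)) = Add(110, -34) = 76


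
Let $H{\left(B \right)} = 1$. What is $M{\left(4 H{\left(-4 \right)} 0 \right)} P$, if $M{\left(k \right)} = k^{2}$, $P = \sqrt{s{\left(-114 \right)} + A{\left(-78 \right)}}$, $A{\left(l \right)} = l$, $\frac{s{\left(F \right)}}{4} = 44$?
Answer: $0$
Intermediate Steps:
$s{\left(F \right)} = 176$ ($s{\left(F \right)} = 4 \cdot 44 = 176$)
$P = 7 \sqrt{2}$ ($P = \sqrt{176 - 78} = \sqrt{98} = 7 \sqrt{2} \approx 9.8995$)
$M{\left(4 H{\left(-4 \right)} 0 \right)} P = \left(4 \cdot 1 \cdot 0\right)^{2} \cdot 7 \sqrt{2} = \left(4 \cdot 0\right)^{2} \cdot 7 \sqrt{2} = 0^{2} \cdot 7 \sqrt{2} = 0 \cdot 7 \sqrt{2} = 0$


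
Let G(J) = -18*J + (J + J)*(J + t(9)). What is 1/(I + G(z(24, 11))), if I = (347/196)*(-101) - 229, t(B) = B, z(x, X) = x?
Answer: 196/145861 ≈ 0.0013437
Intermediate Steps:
I = -79931/196 (I = (347*(1/196))*(-101) - 229 = (347/196)*(-101) - 229 = -35047/196 - 229 = -79931/196 ≈ -407.81)
G(J) = -18*J + 2*J*(9 + J) (G(J) = -18*J + (J + J)*(J + 9) = -18*J + (2*J)*(9 + J) = -18*J + 2*J*(9 + J))
1/(I + G(z(24, 11))) = 1/(-79931/196 + 2*24²) = 1/(-79931/196 + 2*576) = 1/(-79931/196 + 1152) = 1/(145861/196) = 196/145861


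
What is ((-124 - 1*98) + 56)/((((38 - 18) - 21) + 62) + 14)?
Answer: -166/75 ≈ -2.2133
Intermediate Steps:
((-124 - 1*98) + 56)/((((38 - 18) - 21) + 62) + 14) = ((-124 - 98) + 56)/(((20 - 21) + 62) + 14) = (-222 + 56)/((-1 + 62) + 14) = -166/(61 + 14) = -166/75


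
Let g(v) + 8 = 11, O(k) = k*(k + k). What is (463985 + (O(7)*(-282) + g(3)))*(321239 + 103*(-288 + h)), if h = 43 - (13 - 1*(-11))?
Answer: 128083275264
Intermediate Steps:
O(k) = 2*k**2 (O(k) = k*(2*k) = 2*k**2)
g(v) = 3 (g(v) = -8 + 11 = 3)
h = 19 (h = 43 - (13 + 11) = 43 - 1*24 = 43 - 24 = 19)
(463985 + (O(7)*(-282) + g(3)))*(321239 + 103*(-288 + h)) = (463985 + ((2*7**2)*(-282) + 3))*(321239 + 103*(-288 + 19)) = (463985 + ((2*49)*(-282) + 3))*(321239 + 103*(-269)) = (463985 + (98*(-282) + 3))*(321239 - 27707) = (463985 + (-27636 + 3))*293532 = (463985 - 27633)*293532 = 436352*293532 = 128083275264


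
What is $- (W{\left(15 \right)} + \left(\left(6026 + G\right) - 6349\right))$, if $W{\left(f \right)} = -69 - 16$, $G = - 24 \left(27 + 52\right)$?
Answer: $2304$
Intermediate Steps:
$G = -1896$ ($G = \left(-24\right) 79 = -1896$)
$W{\left(f \right)} = -85$
$- (W{\left(15 \right)} + \left(\left(6026 + G\right) - 6349\right)) = - (-85 + \left(\left(6026 - 1896\right) - 6349\right)) = - (-85 + \left(4130 - 6349\right)) = - (-85 - 2219) = \left(-1\right) \left(-2304\right) = 2304$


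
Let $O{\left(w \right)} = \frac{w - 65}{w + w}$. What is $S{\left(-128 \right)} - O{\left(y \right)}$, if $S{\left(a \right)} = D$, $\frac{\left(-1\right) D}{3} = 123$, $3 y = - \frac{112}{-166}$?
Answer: $- \frac{25199}{112} \approx -224.99$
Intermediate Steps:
$y = \frac{56}{249}$ ($y = \frac{\left(-112\right) \frac{1}{-166}}{3} = \frac{\left(-112\right) \left(- \frac{1}{166}\right)}{3} = \frac{1}{3} \cdot \frac{56}{83} = \frac{56}{249} \approx 0.2249$)
$D = -369$ ($D = \left(-3\right) 123 = -369$)
$S{\left(a \right)} = -369$
$O{\left(w \right)} = \frac{-65 + w}{2 w}$
$S{\left(-128 \right)} - O{\left(y \right)} = -369 - \frac{-65 + \frac{56}{249}}{2 \cdot \frac{56}{249}} = -369 - \frac{1}{2} \cdot \frac{249}{56} \left(- \frac{16129}{249}\right) = -369 - - \frac{16129}{112} = -369 + \frac{16129}{112} = - \frac{25199}{112}$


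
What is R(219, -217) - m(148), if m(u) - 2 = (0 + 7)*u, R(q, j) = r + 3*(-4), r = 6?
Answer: -1044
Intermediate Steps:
R(q, j) = -6 (R(q, j) = 6 + 3*(-4) = 6 - 12 = -6)
m(u) = 2 + 7*u (m(u) = 2 + (0 + 7)*u = 2 + 7*u)
R(219, -217) - m(148) = -6 - (2 + 7*148) = -6 - (2 + 1036) = -6 - 1*1038 = -6 - 1038 = -1044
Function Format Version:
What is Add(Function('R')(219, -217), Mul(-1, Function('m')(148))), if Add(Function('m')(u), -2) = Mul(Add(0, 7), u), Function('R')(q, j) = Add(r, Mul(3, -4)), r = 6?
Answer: -1044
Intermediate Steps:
Function('R')(q, j) = -6 (Function('R')(q, j) = Add(6, Mul(3, -4)) = Add(6, -12) = -6)
Function('m')(u) = Add(2, Mul(7, u)) (Function('m')(u) = Add(2, Mul(Add(0, 7), u)) = Add(2, Mul(7, u)))
Add(Function('R')(219, -217), Mul(-1, Function('m')(148))) = Add(-6, Mul(-1, Add(2, Mul(7, 148)))) = Add(-6, Mul(-1, Add(2, 1036))) = Add(-6, Mul(-1, 1038)) = Add(-6, -1038) = -1044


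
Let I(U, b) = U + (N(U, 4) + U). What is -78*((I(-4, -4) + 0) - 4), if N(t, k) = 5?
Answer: 546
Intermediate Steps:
I(U, b) = 5 + 2*U (I(U, b) = U + (5 + U) = 5 + 2*U)
-78*((I(-4, -4) + 0) - 4) = -78*(((5 + 2*(-4)) + 0) - 4) = -78*(((5 - 8) + 0) - 4) = -78*((-3 + 0) - 4) = -78*(-3 - 4) = -78*(-7) = 546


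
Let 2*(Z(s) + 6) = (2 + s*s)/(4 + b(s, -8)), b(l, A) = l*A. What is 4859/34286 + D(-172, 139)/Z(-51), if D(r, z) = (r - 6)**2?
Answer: -895114347257/80263526 ≈ -11152.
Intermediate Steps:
b(l, A) = A*l
D(r, z) = (-6 + r)**2
Z(s) = -6 + (2 + s**2)/(2*(4 - 8*s)) (Z(s) = -6 + ((2 + s*s)/(4 - 8*s))/2 = -6 + ((2 + s**2)/(4 - 8*s))/2 = -6 + (2 + s**2)/(2*(4 - 8*s)))
4859/34286 + D(-172, 139)/Z(-51) = 4859/34286 + (-6 - 172)**2/(((46 - 1*(-51)**2 - 96*(-51))/(8*(-1 + 2*(-51))))) = 4859*(1/34286) + (-178)**2/(((46 - 1*2601 + 4896)/(8*(-1 - 102)))) = 4859/34286 + 31684/(((1/8)*(46 - 2601 + 4896)/(-103))) = 4859/34286 + 31684/(((1/8)*(-1/103)*2341)) = 4859/34286 + 31684/(-2341/824) = 4859/34286 + 31684*(-824/2341) = 4859/34286 - 26107616/2341 = -895114347257/80263526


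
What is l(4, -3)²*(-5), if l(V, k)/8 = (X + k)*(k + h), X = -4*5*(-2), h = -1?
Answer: -7009280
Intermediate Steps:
X = 40 (X = -20*(-2) = 40)
l(V, k) = 8*(-1 + k)*(40 + k) (l(V, k) = 8*((40 + k)*(k - 1)) = 8*((40 + k)*(-1 + k)) = 8*((-1 + k)*(40 + k)) = 8*(-1 + k)*(40 + k))
l(4, -3)²*(-5) = (-320 + 8*(-3)² + 312*(-3))²*(-5) = (-320 + 8*9 - 936)²*(-5) = (-320 + 72 - 936)²*(-5) = (-1184)²*(-5) = 1401856*(-5) = -7009280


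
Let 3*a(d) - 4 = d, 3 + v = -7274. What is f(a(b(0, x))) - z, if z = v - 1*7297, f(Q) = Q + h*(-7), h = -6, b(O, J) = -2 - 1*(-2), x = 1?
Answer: 43852/3 ≈ 14617.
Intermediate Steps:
b(O, J) = 0 (b(O, J) = -2 + 2 = 0)
v = -7277 (v = -3 - 7274 = -7277)
a(d) = 4/3 + d/3
f(Q) = 42 + Q (f(Q) = Q - 6*(-7) = Q + 42 = 42 + Q)
z = -14574 (z = -7277 - 1*7297 = -7277 - 7297 = -14574)
f(a(b(0, x))) - z = (42 + (4/3 + (⅓)*0)) - 1*(-14574) = (42 + (4/3 + 0)) + 14574 = (42 + 4/3) + 14574 = 130/3 + 14574 = 43852/3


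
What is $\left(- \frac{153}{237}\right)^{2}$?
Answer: $\frac{2601}{6241} \approx 0.41676$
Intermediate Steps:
$\left(- \frac{153}{237}\right)^{2} = \left(\left(-153\right) \frac{1}{237}\right)^{2} = \left(- \frac{51}{79}\right)^{2} = \frac{2601}{6241}$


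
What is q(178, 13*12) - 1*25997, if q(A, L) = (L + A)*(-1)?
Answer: -26331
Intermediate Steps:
q(A, L) = -A - L (q(A, L) = (A + L)*(-1) = -A - L)
q(178, 13*12) - 1*25997 = (-1*178 - 13*12) - 1*25997 = (-178 - 1*156) - 25997 = (-178 - 156) - 25997 = -334 - 25997 = -26331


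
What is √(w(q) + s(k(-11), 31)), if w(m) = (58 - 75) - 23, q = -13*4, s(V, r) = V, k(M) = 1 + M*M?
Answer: √82 ≈ 9.0554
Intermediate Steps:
k(M) = 1 + M²
q = -52
w(m) = -40 (w(m) = -17 - 23 = -40)
√(w(q) + s(k(-11), 31)) = √(-40 + (1 + (-11)²)) = √(-40 + (1 + 121)) = √(-40 + 122) = √82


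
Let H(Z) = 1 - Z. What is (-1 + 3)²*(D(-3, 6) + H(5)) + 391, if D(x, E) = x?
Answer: 363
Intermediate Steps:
(-1 + 3)²*(D(-3, 6) + H(5)) + 391 = (-1 + 3)²*(-3 + (1 - 1*5)) + 391 = 2²*(-3 + (1 - 5)) + 391 = 4*(-3 - 4) + 391 = 4*(-7) + 391 = -28 + 391 = 363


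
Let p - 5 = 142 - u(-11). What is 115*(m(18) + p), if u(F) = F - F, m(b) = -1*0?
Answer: 16905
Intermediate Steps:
m(b) = 0
u(F) = 0
p = 147 (p = 5 + (142 - 1*0) = 5 + (142 + 0) = 5 + 142 = 147)
115*(m(18) + p) = 115*(0 + 147) = 115*147 = 16905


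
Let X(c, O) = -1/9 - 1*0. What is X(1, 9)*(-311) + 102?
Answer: 1229/9 ≈ 136.56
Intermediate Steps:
X(c, O) = -1/9 (X(c, O) = -1*1/9 + 0 = -1/9 + 0 = -1/9)
X(1, 9)*(-311) + 102 = -1/9*(-311) + 102 = 311/9 + 102 = 1229/9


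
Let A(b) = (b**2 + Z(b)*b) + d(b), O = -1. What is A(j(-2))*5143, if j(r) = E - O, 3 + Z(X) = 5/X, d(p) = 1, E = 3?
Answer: 51430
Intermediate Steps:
Z(X) = -3 + 5/X
j(r) = 4 (j(r) = 3 - 1*(-1) = 3 + 1 = 4)
A(b) = 1 + b**2 + b*(-3 + 5/b) (A(b) = (b**2 + (-3 + 5/b)*b) + 1 = (b**2 + b*(-3 + 5/b)) + 1 = 1 + b**2 + b*(-3 + 5/b))
A(j(-2))*5143 = (6 + 4**2 - 3*4)*5143 = (6 + 16 - 12)*5143 = 10*5143 = 51430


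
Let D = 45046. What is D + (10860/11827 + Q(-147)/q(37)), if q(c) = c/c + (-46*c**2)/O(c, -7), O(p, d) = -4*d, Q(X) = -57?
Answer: 5589292187864/124077057 ≈ 45047.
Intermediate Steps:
q(c) = 1 - 23*c**2/14 (q(c) = c/c + (-46*c**2)/((-4*(-7))) = 1 - 46*c**2/28 = 1 - 46*c**2*(1/28) = 1 - 23*c**2/14)
D + (10860/11827 + Q(-147)/q(37)) = 45046 + (10860/11827 - 57/(1 - 23/14*37**2)) = 45046 + (10860*(1/11827) - 57/(1 - 23/14*1369)) = 45046 + (10860/11827 - 57/(1 - 31487/14)) = 45046 + (10860/11827 - 57/(-31473/14)) = 45046 + (10860/11827 - 57*(-14/31473)) = 45046 + (10860/11827 + 266/10491) = 45046 + 117078242/124077057 = 5589292187864/124077057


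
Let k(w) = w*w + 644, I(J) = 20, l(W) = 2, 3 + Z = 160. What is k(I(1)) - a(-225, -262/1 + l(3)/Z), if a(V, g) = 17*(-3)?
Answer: 1095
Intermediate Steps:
Z = 157 (Z = -3 + 160 = 157)
k(w) = 644 + w**2 (k(w) = w**2 + 644 = 644 + w**2)
a(V, g) = -51
k(I(1)) - a(-225, -262/1 + l(3)/Z) = (644 + 20**2) - 1*(-51) = (644 + 400) + 51 = 1044 + 51 = 1095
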